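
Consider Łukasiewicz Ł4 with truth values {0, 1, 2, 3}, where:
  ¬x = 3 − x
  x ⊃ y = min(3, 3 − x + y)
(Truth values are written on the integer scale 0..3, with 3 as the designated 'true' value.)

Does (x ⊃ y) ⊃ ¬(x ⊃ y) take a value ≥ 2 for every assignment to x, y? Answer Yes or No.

Counterexample: take x = 0, y = 0.
x ⊃ y = 0 ⊃ 0 = 3
x ⊃ y = 0 ⊃ 0 = 3
¬(x ⊃ y) = ¬3 = 0
(x ⊃ y) ⊃ ¬(x ⊃ y) = 3 ⊃ 0 = 0
This gives 0, which is below 2.

No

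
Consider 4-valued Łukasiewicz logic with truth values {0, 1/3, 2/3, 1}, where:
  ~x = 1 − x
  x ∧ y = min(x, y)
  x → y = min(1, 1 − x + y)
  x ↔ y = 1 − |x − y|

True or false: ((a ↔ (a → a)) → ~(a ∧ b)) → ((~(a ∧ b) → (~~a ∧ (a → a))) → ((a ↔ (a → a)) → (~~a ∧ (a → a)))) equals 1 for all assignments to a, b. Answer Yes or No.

a = 0, b = 0 ↦ 1
a = 0, b = 1/3 ↦ 1
a = 0, b = 2/3 ↦ 1
a = 0, b = 1 ↦ 1
a = 1/3, b = 0 ↦ 1
a = 1/3, b = 1/3 ↦ 1
a = 1/3, b = 2/3 ↦ 1
a = 1/3, b = 1 ↦ 1
a = 2/3, b = 0 ↦ 1
a = 2/3, b = 1/3 ↦ 1
a = 2/3, b = 2/3 ↦ 1
a = 2/3, b = 1 ↦ 1
a = 1, b = 0 ↦ 1
a = 1, b = 1/3 ↦ 1
a = 1, b = 2/3 ↦ 1
a = 1, b = 1 ↦ 1
Every assignment gives a value ≥ 1.

Yes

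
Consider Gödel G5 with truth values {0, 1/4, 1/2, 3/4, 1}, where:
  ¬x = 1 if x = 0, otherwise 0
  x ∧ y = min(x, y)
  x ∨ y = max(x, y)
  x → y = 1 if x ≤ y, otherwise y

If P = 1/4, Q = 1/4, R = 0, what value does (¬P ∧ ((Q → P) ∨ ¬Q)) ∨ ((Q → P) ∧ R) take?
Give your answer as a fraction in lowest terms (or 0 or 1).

0

¬P = ¬1/4 = 0
Q → P = 1/4 → 1/4 = 1
¬Q = ¬1/4 = 0
(Q → P) ∨ ¬Q = 1 ∨ 0 = 1
¬P ∧ ((Q → P) ∨ ¬Q) = 0 ∧ 1 = 0
Q → P = 1/4 → 1/4 = 1
(Q → P) ∧ R = 1 ∧ 0 = 0
(¬P ∧ ((Q → P) ∨ ¬Q)) ∨ ((Q → P) ∧ R) = 0 ∨ 0 = 0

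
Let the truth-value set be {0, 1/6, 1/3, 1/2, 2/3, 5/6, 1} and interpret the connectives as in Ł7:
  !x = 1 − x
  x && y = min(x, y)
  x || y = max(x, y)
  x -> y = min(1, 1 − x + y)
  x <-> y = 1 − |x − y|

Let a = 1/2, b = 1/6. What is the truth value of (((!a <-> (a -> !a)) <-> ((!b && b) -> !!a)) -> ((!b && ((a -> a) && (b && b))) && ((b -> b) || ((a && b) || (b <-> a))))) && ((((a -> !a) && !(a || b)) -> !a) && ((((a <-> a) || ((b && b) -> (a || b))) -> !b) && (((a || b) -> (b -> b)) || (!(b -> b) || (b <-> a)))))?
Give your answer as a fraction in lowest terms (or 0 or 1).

2/3

!a = !1/2 = 1/2
!a = !1/2 = 1/2
a -> !a = 1/2 -> 1/2 = 1
!a <-> (a -> !a) = 1/2 <-> 1 = 1/2
!b = !1/6 = 5/6
!b && b = 5/6 && 1/6 = 1/6
!a = !1/2 = 1/2
!!a = !1/2 = 1/2
(!b && b) -> !!a = 1/6 -> 1/2 = 1
(!a <-> (a -> !a)) <-> ((!b && b) -> !!a) = 1/2 <-> 1 = 1/2
!b = !1/6 = 5/6
a -> a = 1/2 -> 1/2 = 1
b && b = 1/6 && 1/6 = 1/6
(a -> a) && (b && b) = 1 && 1/6 = 1/6
!b && ((a -> a) && (b && b)) = 5/6 && 1/6 = 1/6
b -> b = 1/6 -> 1/6 = 1
a && b = 1/2 && 1/6 = 1/6
b <-> a = 1/6 <-> 1/2 = 2/3
(a && b) || (b <-> a) = 1/6 || 2/3 = 2/3
(b -> b) || ((a && b) || (b <-> a)) = 1 || 2/3 = 1
(!b && ((a -> a) && (b && b))) && ((b -> b) || ((a && b) || (b <-> a))) = 1/6 && 1 = 1/6
((!a <-> (a -> !a)) <-> ((!b && b) -> !!a)) -> ((!b && ((a -> a) && (b && b))) && ((b -> b) || ((a && b) || (b <-> a)))) = 1/2 -> 1/6 = 2/3
!a = !1/2 = 1/2
a -> !a = 1/2 -> 1/2 = 1
a || b = 1/2 || 1/6 = 1/2
!(a || b) = !1/2 = 1/2
(a -> !a) && !(a || b) = 1 && 1/2 = 1/2
!a = !1/2 = 1/2
((a -> !a) && !(a || b)) -> !a = 1/2 -> 1/2 = 1
a <-> a = 1/2 <-> 1/2 = 1
b && b = 1/6 && 1/6 = 1/6
a || b = 1/2 || 1/6 = 1/2
(b && b) -> (a || b) = 1/6 -> 1/2 = 1
(a <-> a) || ((b && b) -> (a || b)) = 1 || 1 = 1
!b = !1/6 = 5/6
((a <-> a) || ((b && b) -> (a || b))) -> !b = 1 -> 5/6 = 5/6
a || b = 1/2 || 1/6 = 1/2
b -> b = 1/6 -> 1/6 = 1
(a || b) -> (b -> b) = 1/2 -> 1 = 1
b -> b = 1/6 -> 1/6 = 1
!(b -> b) = !1 = 0
b <-> a = 1/6 <-> 1/2 = 2/3
!(b -> b) || (b <-> a) = 0 || 2/3 = 2/3
((a || b) -> (b -> b)) || (!(b -> b) || (b <-> a)) = 1 || 2/3 = 1
(((a <-> a) || ((b && b) -> (a || b))) -> !b) && (((a || b) -> (b -> b)) || (!(b -> b) || (b <-> a))) = 5/6 && 1 = 5/6
(((a -> !a) && !(a || b)) -> !a) && ((((a <-> a) || ((b && b) -> (a || b))) -> !b) && (((a || b) -> (b -> b)) || (!(b -> b) || (b <-> a)))) = 1 && 5/6 = 5/6
(((!a <-> (a -> !a)) <-> ((!b && b) -> !!a)) -> ((!b && ((a -> a) && (b && b))) && ((b -> b) || ((a && b) || (b <-> a))))) && ((((a -> !a) && !(a || b)) -> !a) && ((((a <-> a) || ((b && b) -> (a || b))) -> !b) && (((a || b) -> (b -> b)) || (!(b -> b) || (b <-> a))))) = 2/3 && 5/6 = 2/3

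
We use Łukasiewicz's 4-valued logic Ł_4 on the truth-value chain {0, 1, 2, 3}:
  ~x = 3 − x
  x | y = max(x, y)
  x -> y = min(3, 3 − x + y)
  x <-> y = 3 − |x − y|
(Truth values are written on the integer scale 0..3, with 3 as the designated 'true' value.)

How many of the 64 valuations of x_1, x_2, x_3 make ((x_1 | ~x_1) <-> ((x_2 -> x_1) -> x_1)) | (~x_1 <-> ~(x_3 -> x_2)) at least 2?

59

value 3: 39 assignments (counts)
value 2: 20 assignments (counts)
value 1: 4 assignments
value 0: 1 assignment
So 59 of the 64 assignments meet the threshold.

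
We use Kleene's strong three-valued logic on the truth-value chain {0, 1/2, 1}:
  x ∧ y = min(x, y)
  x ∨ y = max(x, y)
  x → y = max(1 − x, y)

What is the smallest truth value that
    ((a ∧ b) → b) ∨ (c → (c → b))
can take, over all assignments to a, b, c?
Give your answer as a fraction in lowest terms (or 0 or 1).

1/2

Take a = 1/2, b = 1/2, c = 1/2:
a ∧ b = 1/2 ∧ 1/2 = 1/2
(a ∧ b) → b = 1/2 → 1/2 = 1/2
c → b = 1/2 → 1/2 = 1/2
c → (c → b) = 1/2 → 1/2 = 1/2
((a ∧ b) → b) ∨ (c → (c → b)) = 1/2 ∨ 1/2 = 1/2
No assignment yields a value below 1/2, so this is the minimum.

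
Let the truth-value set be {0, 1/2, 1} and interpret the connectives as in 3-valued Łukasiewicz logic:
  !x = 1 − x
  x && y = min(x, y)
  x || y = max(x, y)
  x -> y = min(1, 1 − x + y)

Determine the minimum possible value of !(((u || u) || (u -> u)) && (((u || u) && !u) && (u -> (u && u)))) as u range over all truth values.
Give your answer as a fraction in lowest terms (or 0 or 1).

1/2

Take u = 1/2:
u || u = 1/2 || 1/2 = 1/2
u -> u = 1/2 -> 1/2 = 1
(u || u) || (u -> u) = 1/2 || 1 = 1
u || u = 1/2 || 1/2 = 1/2
!u = !1/2 = 1/2
(u || u) && !u = 1/2 && 1/2 = 1/2
u && u = 1/2 && 1/2 = 1/2
u -> (u && u) = 1/2 -> 1/2 = 1
((u || u) && !u) && (u -> (u && u)) = 1/2 && 1 = 1/2
((u || u) || (u -> u)) && (((u || u) && !u) && (u -> (u && u))) = 1 && 1/2 = 1/2
!(((u || u) || (u -> u)) && (((u || u) && !u) && (u -> (u && u)))) = !1/2 = 1/2
No assignment yields a value below 1/2, so this is the minimum.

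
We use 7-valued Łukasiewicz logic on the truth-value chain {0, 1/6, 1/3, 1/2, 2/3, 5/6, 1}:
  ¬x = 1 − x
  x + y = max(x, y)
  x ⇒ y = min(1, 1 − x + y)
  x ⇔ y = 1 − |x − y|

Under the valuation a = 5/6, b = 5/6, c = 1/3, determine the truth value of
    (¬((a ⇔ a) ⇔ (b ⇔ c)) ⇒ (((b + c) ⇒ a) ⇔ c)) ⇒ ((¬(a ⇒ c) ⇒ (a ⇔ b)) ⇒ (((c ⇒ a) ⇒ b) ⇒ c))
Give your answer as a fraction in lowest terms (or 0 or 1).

2/3

a ⇔ a = 5/6 ⇔ 5/6 = 1
b ⇔ c = 5/6 ⇔ 1/3 = 1/2
(a ⇔ a) ⇔ (b ⇔ c) = 1 ⇔ 1/2 = 1/2
¬((a ⇔ a) ⇔ (b ⇔ c)) = ¬1/2 = 1/2
b + c = 5/6 + 1/3 = 5/6
(b + c) ⇒ a = 5/6 ⇒ 5/6 = 1
((b + c) ⇒ a) ⇔ c = 1 ⇔ 1/3 = 1/3
¬((a ⇔ a) ⇔ (b ⇔ c)) ⇒ (((b + c) ⇒ a) ⇔ c) = 1/2 ⇒ 1/3 = 5/6
a ⇒ c = 5/6 ⇒ 1/3 = 1/2
¬(a ⇒ c) = ¬1/2 = 1/2
a ⇔ b = 5/6 ⇔ 5/6 = 1
¬(a ⇒ c) ⇒ (a ⇔ b) = 1/2 ⇒ 1 = 1
c ⇒ a = 1/3 ⇒ 5/6 = 1
(c ⇒ a) ⇒ b = 1 ⇒ 5/6 = 5/6
((c ⇒ a) ⇒ b) ⇒ c = 5/6 ⇒ 1/3 = 1/2
(¬(a ⇒ c) ⇒ (a ⇔ b)) ⇒ (((c ⇒ a) ⇒ b) ⇒ c) = 1 ⇒ 1/2 = 1/2
(¬((a ⇔ a) ⇔ (b ⇔ c)) ⇒ (((b + c) ⇒ a) ⇔ c)) ⇒ ((¬(a ⇒ c) ⇒ (a ⇔ b)) ⇒ (((c ⇒ a) ⇒ b) ⇒ c)) = 5/6 ⇒ 1/2 = 2/3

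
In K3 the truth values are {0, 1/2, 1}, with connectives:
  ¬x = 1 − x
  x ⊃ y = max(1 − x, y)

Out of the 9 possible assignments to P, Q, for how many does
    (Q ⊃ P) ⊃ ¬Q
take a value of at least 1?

4

P = 0, Q = 0 ↦ 1  ≥
P = 0, Q = 1/2 ↦ 1/2  <
P = 0, Q = 1 ↦ 1  ≥
P = 1/2, Q = 0 ↦ 1  ≥
P = 1/2, Q = 1/2 ↦ 1/2  <
P = 1/2, Q = 1 ↦ 1/2  <
P = 1, Q = 0 ↦ 1  ≥
P = 1, Q = 1/2 ↦ 1/2  <
P = 1, Q = 1 ↦ 0  <
So 4 of the 9 assignments meet the threshold.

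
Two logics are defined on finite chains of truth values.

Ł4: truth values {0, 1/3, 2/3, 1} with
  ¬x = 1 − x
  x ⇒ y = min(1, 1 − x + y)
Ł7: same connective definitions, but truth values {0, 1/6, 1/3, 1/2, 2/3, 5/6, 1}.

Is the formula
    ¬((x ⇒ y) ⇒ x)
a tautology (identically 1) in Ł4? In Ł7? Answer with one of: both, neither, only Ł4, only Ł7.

In Ł4: at x = 1/3, y = 0 the value is 1/3 — not a tautology.
In Ł7: at x = 1/6, y = 0 the value is 2/3 — not a tautology.

neither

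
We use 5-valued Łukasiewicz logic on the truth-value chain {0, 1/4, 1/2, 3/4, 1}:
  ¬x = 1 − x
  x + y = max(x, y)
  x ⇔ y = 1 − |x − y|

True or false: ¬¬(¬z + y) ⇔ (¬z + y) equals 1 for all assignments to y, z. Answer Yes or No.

At y = 1/4, z = 0, for instance:
¬z = ¬0 = 1
¬z + y = 1 + 1/4 = 1
¬(¬z + y) = ¬1 = 0
¬¬(¬z + y) = ¬0 = 1
¬¬(¬z + y) ⇔ (¬z + y) = 1 ⇔ 1 = 1
and checking the remaining 24 assignments likewise gives ≥ 1 in every case.

Yes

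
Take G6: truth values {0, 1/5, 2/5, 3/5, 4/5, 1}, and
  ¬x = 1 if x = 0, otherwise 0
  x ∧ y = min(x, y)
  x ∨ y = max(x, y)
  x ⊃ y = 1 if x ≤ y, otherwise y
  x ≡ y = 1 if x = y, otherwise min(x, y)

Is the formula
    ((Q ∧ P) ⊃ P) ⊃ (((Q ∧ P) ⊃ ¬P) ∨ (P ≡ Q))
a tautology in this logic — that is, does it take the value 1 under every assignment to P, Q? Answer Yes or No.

Counterexample: take P = 1/5, Q = 2/5.
Q ∧ P = 2/5 ∧ 1/5 = 1/5
(Q ∧ P) ⊃ P = 1/5 ⊃ 1/5 = 1
Q ∧ P = 2/5 ∧ 1/5 = 1/5
¬P = ¬1/5 = 0
(Q ∧ P) ⊃ ¬P = 1/5 ⊃ 0 = 0
P ≡ Q = 1/5 ≡ 2/5 = 1/5
((Q ∧ P) ⊃ ¬P) ∨ (P ≡ Q) = 0 ∨ 1/5 = 1/5
((Q ∧ P) ⊃ P) ⊃ (((Q ∧ P) ⊃ ¬P) ∨ (P ≡ Q)) = 1 ⊃ 1/5 = 1/5
This gives 1/5 ≠ 1.

No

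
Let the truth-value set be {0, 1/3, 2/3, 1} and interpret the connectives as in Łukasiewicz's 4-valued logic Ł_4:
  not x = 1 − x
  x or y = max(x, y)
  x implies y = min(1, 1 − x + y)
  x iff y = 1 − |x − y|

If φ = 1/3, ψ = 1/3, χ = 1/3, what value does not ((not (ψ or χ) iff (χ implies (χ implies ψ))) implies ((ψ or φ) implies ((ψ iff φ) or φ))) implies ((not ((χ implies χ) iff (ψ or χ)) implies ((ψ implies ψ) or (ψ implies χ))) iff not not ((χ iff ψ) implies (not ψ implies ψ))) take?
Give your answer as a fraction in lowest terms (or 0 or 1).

1

ψ or χ = 1/3 or 1/3 = 1/3
not (ψ or χ) = not 1/3 = 2/3
χ implies ψ = 1/3 implies 1/3 = 1
χ implies (χ implies ψ) = 1/3 implies 1 = 1
not (ψ or χ) iff (χ implies (χ implies ψ)) = 2/3 iff 1 = 2/3
ψ or φ = 1/3 or 1/3 = 1/3
ψ iff φ = 1/3 iff 1/3 = 1
(ψ iff φ) or φ = 1 or 1/3 = 1
(ψ or φ) implies ((ψ iff φ) or φ) = 1/3 implies 1 = 1
(not (ψ or χ) iff (χ implies (χ implies ψ))) implies ((ψ or φ) implies ((ψ iff φ) or φ)) = 2/3 implies 1 = 1
not ((not (ψ or χ) iff (χ implies (χ implies ψ))) implies ((ψ or φ) implies ((ψ iff φ) or φ))) = not 1 = 0
χ implies χ = 1/3 implies 1/3 = 1
ψ or χ = 1/3 or 1/3 = 1/3
(χ implies χ) iff (ψ or χ) = 1 iff 1/3 = 1/3
not ((χ implies χ) iff (ψ or χ)) = not 1/3 = 2/3
ψ implies ψ = 1/3 implies 1/3 = 1
ψ implies χ = 1/3 implies 1/3 = 1
(ψ implies ψ) or (ψ implies χ) = 1 or 1 = 1
not ((χ implies χ) iff (ψ or χ)) implies ((ψ implies ψ) or (ψ implies χ)) = 2/3 implies 1 = 1
χ iff ψ = 1/3 iff 1/3 = 1
not ψ = not 1/3 = 2/3
not ψ implies ψ = 2/3 implies 1/3 = 2/3
(χ iff ψ) implies (not ψ implies ψ) = 1 implies 2/3 = 2/3
not ((χ iff ψ) implies (not ψ implies ψ)) = not 2/3 = 1/3
not not ((χ iff ψ) implies (not ψ implies ψ)) = not 1/3 = 2/3
(not ((χ implies χ) iff (ψ or χ)) implies ((ψ implies ψ) or (ψ implies χ))) iff not not ((χ iff ψ) implies (not ψ implies ψ)) = 1 iff 2/3 = 2/3
not ((not (ψ or χ) iff (χ implies (χ implies ψ))) implies ((ψ or φ) implies ((ψ iff φ) or φ))) implies ((not ((χ implies χ) iff (ψ or χ)) implies ((ψ implies ψ) or (ψ implies χ))) iff not not ((χ iff ψ) implies (not ψ implies ψ))) = 0 implies 2/3 = 1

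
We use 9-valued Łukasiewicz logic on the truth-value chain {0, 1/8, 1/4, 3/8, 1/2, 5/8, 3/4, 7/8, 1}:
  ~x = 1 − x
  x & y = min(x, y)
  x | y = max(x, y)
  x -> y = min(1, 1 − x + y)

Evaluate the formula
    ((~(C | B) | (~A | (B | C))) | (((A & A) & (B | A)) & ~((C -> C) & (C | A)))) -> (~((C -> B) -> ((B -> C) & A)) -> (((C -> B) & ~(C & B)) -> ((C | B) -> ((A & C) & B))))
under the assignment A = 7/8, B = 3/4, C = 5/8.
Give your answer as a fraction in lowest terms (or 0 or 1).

C | B = 5/8 | 3/4 = 3/4
~(C | B) = ~3/4 = 1/4
~A = ~7/8 = 1/8
B | C = 3/4 | 5/8 = 3/4
~A | (B | C) = 1/8 | 3/4 = 3/4
~(C | B) | (~A | (B | C)) = 1/4 | 3/4 = 3/4
A & A = 7/8 & 7/8 = 7/8
B | A = 3/4 | 7/8 = 7/8
(A & A) & (B | A) = 7/8 & 7/8 = 7/8
C -> C = 5/8 -> 5/8 = 1
C | A = 5/8 | 7/8 = 7/8
(C -> C) & (C | A) = 1 & 7/8 = 7/8
~((C -> C) & (C | A)) = ~7/8 = 1/8
((A & A) & (B | A)) & ~((C -> C) & (C | A)) = 7/8 & 1/8 = 1/8
(~(C | B) | (~A | (B | C))) | (((A & A) & (B | A)) & ~((C -> C) & (C | A))) = 3/4 | 1/8 = 3/4
C -> B = 5/8 -> 3/4 = 1
B -> C = 3/4 -> 5/8 = 7/8
(B -> C) & A = 7/8 & 7/8 = 7/8
(C -> B) -> ((B -> C) & A) = 1 -> 7/8 = 7/8
~((C -> B) -> ((B -> C) & A)) = ~7/8 = 1/8
C -> B = 5/8 -> 3/4 = 1
C & B = 5/8 & 3/4 = 5/8
~(C & B) = ~5/8 = 3/8
(C -> B) & ~(C & B) = 1 & 3/8 = 3/8
C | B = 5/8 | 3/4 = 3/4
A & C = 7/8 & 5/8 = 5/8
(A & C) & B = 5/8 & 3/4 = 5/8
(C | B) -> ((A & C) & B) = 3/4 -> 5/8 = 7/8
((C -> B) & ~(C & B)) -> ((C | B) -> ((A & C) & B)) = 3/8 -> 7/8 = 1
~((C -> B) -> ((B -> C) & A)) -> (((C -> B) & ~(C & B)) -> ((C | B) -> ((A & C) & B))) = 1/8 -> 1 = 1
((~(C | B) | (~A | (B | C))) | (((A & A) & (B | A)) & ~((C -> C) & (C | A)))) -> (~((C -> B) -> ((B -> C) & A)) -> (((C -> B) & ~(C & B)) -> ((C | B) -> ((A & C) & B)))) = 3/4 -> 1 = 1

1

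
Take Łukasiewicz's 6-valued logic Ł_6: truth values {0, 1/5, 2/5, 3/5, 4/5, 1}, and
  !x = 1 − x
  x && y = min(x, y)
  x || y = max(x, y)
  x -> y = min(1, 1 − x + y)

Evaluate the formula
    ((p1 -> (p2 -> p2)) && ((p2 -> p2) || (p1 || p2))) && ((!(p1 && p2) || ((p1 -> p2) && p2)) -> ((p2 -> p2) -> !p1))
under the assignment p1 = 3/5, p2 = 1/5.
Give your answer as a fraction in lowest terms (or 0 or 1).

p2 -> p2 = 1/5 -> 1/5 = 1
p1 -> (p2 -> p2) = 3/5 -> 1 = 1
p2 -> p2 = 1/5 -> 1/5 = 1
p1 || p2 = 3/5 || 1/5 = 3/5
(p2 -> p2) || (p1 || p2) = 1 || 3/5 = 1
(p1 -> (p2 -> p2)) && ((p2 -> p2) || (p1 || p2)) = 1 && 1 = 1
p1 && p2 = 3/5 && 1/5 = 1/5
!(p1 && p2) = !1/5 = 4/5
p1 -> p2 = 3/5 -> 1/5 = 3/5
(p1 -> p2) && p2 = 3/5 && 1/5 = 1/5
!(p1 && p2) || ((p1 -> p2) && p2) = 4/5 || 1/5 = 4/5
p2 -> p2 = 1/5 -> 1/5 = 1
!p1 = !3/5 = 2/5
(p2 -> p2) -> !p1 = 1 -> 2/5 = 2/5
(!(p1 && p2) || ((p1 -> p2) && p2)) -> ((p2 -> p2) -> !p1) = 4/5 -> 2/5 = 3/5
((p1 -> (p2 -> p2)) && ((p2 -> p2) || (p1 || p2))) && ((!(p1 && p2) || ((p1 -> p2) && p2)) -> ((p2 -> p2) -> !p1)) = 1 && 3/5 = 3/5

3/5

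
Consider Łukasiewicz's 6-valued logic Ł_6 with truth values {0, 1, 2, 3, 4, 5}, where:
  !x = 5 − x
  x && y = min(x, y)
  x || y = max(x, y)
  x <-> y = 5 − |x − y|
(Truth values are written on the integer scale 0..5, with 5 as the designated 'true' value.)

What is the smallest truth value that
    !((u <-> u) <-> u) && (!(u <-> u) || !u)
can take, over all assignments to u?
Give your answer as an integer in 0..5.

0

Take u = 5:
u <-> u = 5 <-> 5 = 5
(u <-> u) <-> u = 5 <-> 5 = 5
!((u <-> u) <-> u) = !5 = 0
u <-> u = 5 <-> 5 = 5
!(u <-> u) = !5 = 0
!u = !5 = 0
!(u <-> u) || !u = 0 || 0 = 0
!((u <-> u) <-> u) && (!(u <-> u) || !u) = 0 && 0 = 0
No assignment yields a value below 0, so this is the minimum.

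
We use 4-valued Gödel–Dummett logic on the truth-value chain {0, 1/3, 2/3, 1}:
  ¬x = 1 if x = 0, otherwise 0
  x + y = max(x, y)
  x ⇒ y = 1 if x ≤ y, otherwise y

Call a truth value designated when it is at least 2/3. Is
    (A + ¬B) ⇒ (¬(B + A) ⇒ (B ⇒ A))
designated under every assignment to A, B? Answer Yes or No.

Yes

A = 0, B = 0 ↦ 1
A = 0, B = 1/3 ↦ 1
A = 0, B = 2/3 ↦ 1
A = 0, B = 1 ↦ 1
A = 1/3, B = 0 ↦ 1
A = 1/3, B = 1/3 ↦ 1
A = 1/3, B = 2/3 ↦ 1
A = 1/3, B = 1 ↦ 1
A = 2/3, B = 0 ↦ 1
A = 2/3, B = 1/3 ↦ 1
A = 2/3, B = 2/3 ↦ 1
A = 2/3, B = 1 ↦ 1
A = 1, B = 0 ↦ 1
A = 1, B = 1/3 ↦ 1
A = 1, B = 2/3 ↦ 1
A = 1, B = 1 ↦ 1
Every assignment gives a value ≥ 2/3.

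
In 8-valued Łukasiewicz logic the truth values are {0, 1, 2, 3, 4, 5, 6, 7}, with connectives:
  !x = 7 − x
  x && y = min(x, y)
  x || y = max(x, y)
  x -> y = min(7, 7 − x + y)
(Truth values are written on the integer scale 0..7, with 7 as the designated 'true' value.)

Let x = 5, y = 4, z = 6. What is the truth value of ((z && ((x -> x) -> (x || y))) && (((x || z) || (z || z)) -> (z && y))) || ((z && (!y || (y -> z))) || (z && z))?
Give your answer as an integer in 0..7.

x -> x = 5 -> 5 = 7
x || y = 5 || 4 = 5
(x -> x) -> (x || y) = 7 -> 5 = 5
z && ((x -> x) -> (x || y)) = 6 && 5 = 5
x || z = 5 || 6 = 6
z || z = 6 || 6 = 6
(x || z) || (z || z) = 6 || 6 = 6
z && y = 6 && 4 = 4
((x || z) || (z || z)) -> (z && y) = 6 -> 4 = 5
(z && ((x -> x) -> (x || y))) && (((x || z) || (z || z)) -> (z && y)) = 5 && 5 = 5
!y = !4 = 3
y -> z = 4 -> 6 = 7
!y || (y -> z) = 3 || 7 = 7
z && (!y || (y -> z)) = 6 && 7 = 6
z && z = 6 && 6 = 6
(z && (!y || (y -> z))) || (z && z) = 6 || 6 = 6
((z && ((x -> x) -> (x || y))) && (((x || z) || (z || z)) -> (z && y))) || ((z && (!y || (y -> z))) || (z && z)) = 5 || 6 = 6

6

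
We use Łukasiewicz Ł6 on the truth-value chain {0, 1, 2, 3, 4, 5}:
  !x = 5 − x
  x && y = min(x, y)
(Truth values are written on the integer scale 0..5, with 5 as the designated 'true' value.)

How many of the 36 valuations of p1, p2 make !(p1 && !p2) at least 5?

11

value 5: 11 assignments (counts)
value 4: 9 assignments
value 3: 7 assignments
value 2: 5 assignments
value 1: 3 assignments
value 0: 1 assignment
So 11 of the 36 assignments meet the threshold.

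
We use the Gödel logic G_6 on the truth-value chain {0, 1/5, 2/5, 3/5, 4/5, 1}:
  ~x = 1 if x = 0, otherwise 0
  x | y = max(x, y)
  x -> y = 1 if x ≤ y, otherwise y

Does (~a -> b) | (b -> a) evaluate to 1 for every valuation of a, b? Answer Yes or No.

Counterexample: take a = 0, b = 1/5.
~a = ~0 = 1
~a -> b = 1 -> 1/5 = 1/5
b -> a = 1/5 -> 0 = 0
(~a -> b) | (b -> a) = 1/5 | 0 = 1/5
This gives 1/5 ≠ 1.

No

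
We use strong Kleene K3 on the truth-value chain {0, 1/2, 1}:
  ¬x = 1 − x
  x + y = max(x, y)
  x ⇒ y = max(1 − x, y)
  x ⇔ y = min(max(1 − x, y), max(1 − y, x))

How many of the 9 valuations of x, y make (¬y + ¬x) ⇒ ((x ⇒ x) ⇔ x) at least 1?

3

x = 0, y = 0 ↦ 0  <
x = 0, y = 1/2 ↦ 0  <
x = 0, y = 1 ↦ 0  <
x = 1/2, y = 0 ↦ 1/2  <
x = 1/2, y = 1/2 ↦ 1/2  <
x = 1/2, y = 1 ↦ 1/2  <
x = 1, y = 0 ↦ 1  ≥
x = 1, y = 1/2 ↦ 1  ≥
x = 1, y = 1 ↦ 1  ≥
So 3 of the 9 assignments meet the threshold.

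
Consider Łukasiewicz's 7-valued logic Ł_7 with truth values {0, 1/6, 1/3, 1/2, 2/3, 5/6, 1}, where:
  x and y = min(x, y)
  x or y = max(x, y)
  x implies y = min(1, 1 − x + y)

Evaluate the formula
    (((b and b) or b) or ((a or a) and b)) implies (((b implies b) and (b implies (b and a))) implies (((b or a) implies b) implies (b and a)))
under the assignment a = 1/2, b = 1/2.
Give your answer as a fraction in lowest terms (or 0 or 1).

b and b = 1/2 and 1/2 = 1/2
(b and b) or b = 1/2 or 1/2 = 1/2
a or a = 1/2 or 1/2 = 1/2
(a or a) and b = 1/2 and 1/2 = 1/2
((b and b) or b) or ((a or a) and b) = 1/2 or 1/2 = 1/2
b implies b = 1/2 implies 1/2 = 1
b and a = 1/2 and 1/2 = 1/2
b implies (b and a) = 1/2 implies 1/2 = 1
(b implies b) and (b implies (b and a)) = 1 and 1 = 1
b or a = 1/2 or 1/2 = 1/2
(b or a) implies b = 1/2 implies 1/2 = 1
b and a = 1/2 and 1/2 = 1/2
((b or a) implies b) implies (b and a) = 1 implies 1/2 = 1/2
((b implies b) and (b implies (b and a))) implies (((b or a) implies b) implies (b and a)) = 1 implies 1/2 = 1/2
(((b and b) or b) or ((a or a) and b)) implies (((b implies b) and (b implies (b and a))) implies (((b or a) implies b) implies (b and a))) = 1/2 implies 1/2 = 1

1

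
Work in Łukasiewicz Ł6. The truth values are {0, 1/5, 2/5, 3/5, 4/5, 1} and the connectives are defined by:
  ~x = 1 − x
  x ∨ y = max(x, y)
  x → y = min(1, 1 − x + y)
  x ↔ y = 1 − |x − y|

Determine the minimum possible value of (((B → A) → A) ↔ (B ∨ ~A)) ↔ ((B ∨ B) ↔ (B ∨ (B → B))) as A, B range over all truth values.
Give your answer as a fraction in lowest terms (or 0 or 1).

Take A = 2/5, B = 0:
B → A = 0 → 2/5 = 1
(B → A) → A = 1 → 2/5 = 2/5
~A = ~2/5 = 3/5
B ∨ ~A = 0 ∨ 3/5 = 3/5
((B → A) → A) ↔ (B ∨ ~A) = 2/5 ↔ 3/5 = 4/5
B ∨ B = 0 ∨ 0 = 0
B → B = 0 → 0 = 1
B ∨ (B → B) = 0 ∨ 1 = 1
(B ∨ B) ↔ (B ∨ (B → B)) = 0 ↔ 1 = 0
(((B → A) → A) ↔ (B ∨ ~A)) ↔ ((B ∨ B) ↔ (B ∨ (B → B))) = 4/5 ↔ 0 = 1/5
No assignment yields a value below 1/5, so this is the minimum.

1/5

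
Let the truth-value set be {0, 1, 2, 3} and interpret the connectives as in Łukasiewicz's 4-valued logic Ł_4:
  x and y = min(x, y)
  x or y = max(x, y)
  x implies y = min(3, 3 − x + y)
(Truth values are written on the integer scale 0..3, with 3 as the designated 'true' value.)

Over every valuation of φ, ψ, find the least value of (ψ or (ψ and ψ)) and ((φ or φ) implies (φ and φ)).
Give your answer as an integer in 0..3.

Take φ = 0, ψ = 0:
ψ and ψ = 0 and 0 = 0
ψ or (ψ and ψ) = 0 or 0 = 0
φ or φ = 0 or 0 = 0
φ and φ = 0 and 0 = 0
(φ or φ) implies (φ and φ) = 0 implies 0 = 3
(ψ or (ψ and ψ)) and ((φ or φ) implies (φ and φ)) = 0 and 3 = 0
No assignment yields a value below 0, so this is the minimum.

0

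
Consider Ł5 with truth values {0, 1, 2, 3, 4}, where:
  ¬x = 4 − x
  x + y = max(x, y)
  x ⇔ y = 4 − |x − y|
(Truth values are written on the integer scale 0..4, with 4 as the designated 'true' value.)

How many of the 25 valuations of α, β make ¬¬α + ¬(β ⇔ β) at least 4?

5

value 4: 5 assignments (counts)
value 3: 5 assignments
value 2: 5 assignments
value 1: 5 assignments
value 0: 5 assignments
So 5 of the 25 assignments meet the threshold.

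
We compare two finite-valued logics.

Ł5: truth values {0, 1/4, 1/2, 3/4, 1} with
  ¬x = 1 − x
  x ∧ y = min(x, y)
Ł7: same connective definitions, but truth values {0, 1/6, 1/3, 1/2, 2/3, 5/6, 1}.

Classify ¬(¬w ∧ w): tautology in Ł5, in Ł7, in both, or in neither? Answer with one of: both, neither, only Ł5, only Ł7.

neither

In Ł5: at w = 1/4 the value is 3/4 — not a tautology.
In Ł7: at w = 1/6 the value is 5/6 — not a tautology.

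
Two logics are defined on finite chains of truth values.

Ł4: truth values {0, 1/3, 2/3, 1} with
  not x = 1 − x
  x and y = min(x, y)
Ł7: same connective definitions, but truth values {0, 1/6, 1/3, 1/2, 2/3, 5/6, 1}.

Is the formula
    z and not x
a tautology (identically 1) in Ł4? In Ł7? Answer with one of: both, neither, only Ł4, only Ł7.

neither

In Ł4: at x = 0, z = 0 the value is 0 — not a tautology.
In Ł7: at x = 0, z = 0 the value is 0 — not a tautology.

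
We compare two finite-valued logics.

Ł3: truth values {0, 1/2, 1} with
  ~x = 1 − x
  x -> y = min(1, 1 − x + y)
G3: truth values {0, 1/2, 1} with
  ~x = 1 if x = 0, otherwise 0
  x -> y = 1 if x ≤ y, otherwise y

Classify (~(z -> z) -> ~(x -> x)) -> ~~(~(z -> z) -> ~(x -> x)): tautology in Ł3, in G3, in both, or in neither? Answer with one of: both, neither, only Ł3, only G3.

In Ł3: every assignment gives 1 — tautology.
In G3: every assignment gives 1 — tautology.

both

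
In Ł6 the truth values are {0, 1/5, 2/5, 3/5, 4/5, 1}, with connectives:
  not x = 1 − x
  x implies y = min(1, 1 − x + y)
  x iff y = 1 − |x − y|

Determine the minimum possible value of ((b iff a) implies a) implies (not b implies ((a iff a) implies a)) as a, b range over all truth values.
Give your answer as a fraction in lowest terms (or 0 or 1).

3/5

Take a = 2/5, b = 0:
b iff a = 0 iff 2/5 = 3/5
(b iff a) implies a = 3/5 implies 2/5 = 4/5
not b = not 0 = 1
a iff a = 2/5 iff 2/5 = 1
(a iff a) implies a = 1 implies 2/5 = 2/5
not b implies ((a iff a) implies a) = 1 implies 2/5 = 2/5
((b iff a) implies a) implies (not b implies ((a iff a) implies a)) = 4/5 implies 2/5 = 3/5
No assignment yields a value below 3/5, so this is the minimum.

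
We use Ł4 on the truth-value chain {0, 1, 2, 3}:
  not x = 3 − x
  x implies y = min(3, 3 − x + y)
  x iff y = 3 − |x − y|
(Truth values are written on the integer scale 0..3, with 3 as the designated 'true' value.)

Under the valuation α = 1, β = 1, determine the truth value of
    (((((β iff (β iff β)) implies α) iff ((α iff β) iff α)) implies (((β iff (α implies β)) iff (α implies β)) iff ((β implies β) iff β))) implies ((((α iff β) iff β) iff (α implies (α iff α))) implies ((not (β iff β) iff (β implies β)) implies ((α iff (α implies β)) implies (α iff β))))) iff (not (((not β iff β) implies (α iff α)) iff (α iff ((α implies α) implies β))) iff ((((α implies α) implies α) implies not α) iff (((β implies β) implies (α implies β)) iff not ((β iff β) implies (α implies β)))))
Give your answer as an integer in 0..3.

3

β iff β = 1 iff 1 = 3
β iff (β iff β) = 1 iff 3 = 1
(β iff (β iff β)) implies α = 1 implies 1 = 3
α iff β = 1 iff 1 = 3
(α iff β) iff α = 3 iff 1 = 1
((β iff (β iff β)) implies α) iff ((α iff β) iff α) = 3 iff 1 = 1
α implies β = 1 implies 1 = 3
β iff (α implies β) = 1 iff 3 = 1
α implies β = 1 implies 1 = 3
(β iff (α implies β)) iff (α implies β) = 1 iff 3 = 1
β implies β = 1 implies 1 = 3
(β implies β) iff β = 3 iff 1 = 1
((β iff (α implies β)) iff (α implies β)) iff ((β implies β) iff β) = 1 iff 1 = 3
(((β iff (β iff β)) implies α) iff ((α iff β) iff α)) implies (((β iff (α implies β)) iff (α implies β)) iff ((β implies β) iff β)) = 1 implies 3 = 3
α iff β = 1 iff 1 = 3
(α iff β) iff β = 3 iff 1 = 1
α iff α = 1 iff 1 = 3
α implies (α iff α) = 1 implies 3 = 3
((α iff β) iff β) iff (α implies (α iff α)) = 1 iff 3 = 1
β iff β = 1 iff 1 = 3
not (β iff β) = not 3 = 0
β implies β = 1 implies 1 = 3
not (β iff β) iff (β implies β) = 0 iff 3 = 0
α implies β = 1 implies 1 = 3
α iff (α implies β) = 1 iff 3 = 1
α iff β = 1 iff 1 = 3
(α iff (α implies β)) implies (α iff β) = 1 implies 3 = 3
(not (β iff β) iff (β implies β)) implies ((α iff (α implies β)) implies (α iff β)) = 0 implies 3 = 3
(((α iff β) iff β) iff (α implies (α iff α))) implies ((not (β iff β) iff (β implies β)) implies ((α iff (α implies β)) implies (α iff β))) = 1 implies 3 = 3
((((β iff (β iff β)) implies α) iff ((α iff β) iff α)) implies (((β iff (α implies β)) iff (α implies β)) iff ((β implies β) iff β))) implies ((((α iff β) iff β) iff (α implies (α iff α))) implies ((not (β iff β) iff (β implies β)) implies ((α iff (α implies β)) implies (α iff β)))) = 3 implies 3 = 3
not β = not 1 = 2
not β iff β = 2 iff 1 = 2
α iff α = 1 iff 1 = 3
(not β iff β) implies (α iff α) = 2 implies 3 = 3
α implies α = 1 implies 1 = 3
(α implies α) implies β = 3 implies 1 = 1
α iff ((α implies α) implies β) = 1 iff 1 = 3
((not β iff β) implies (α iff α)) iff (α iff ((α implies α) implies β)) = 3 iff 3 = 3
not (((not β iff β) implies (α iff α)) iff (α iff ((α implies α) implies β))) = not 3 = 0
α implies α = 1 implies 1 = 3
(α implies α) implies α = 3 implies 1 = 1
not α = not 1 = 2
((α implies α) implies α) implies not α = 1 implies 2 = 3
β implies β = 1 implies 1 = 3
α implies β = 1 implies 1 = 3
(β implies β) implies (α implies β) = 3 implies 3 = 3
β iff β = 1 iff 1 = 3
α implies β = 1 implies 1 = 3
(β iff β) implies (α implies β) = 3 implies 3 = 3
not ((β iff β) implies (α implies β)) = not 3 = 0
((β implies β) implies (α implies β)) iff not ((β iff β) implies (α implies β)) = 3 iff 0 = 0
(((α implies α) implies α) implies not α) iff (((β implies β) implies (α implies β)) iff not ((β iff β) implies (α implies β))) = 3 iff 0 = 0
not (((not β iff β) implies (α iff α)) iff (α iff ((α implies α) implies β))) iff ((((α implies α) implies α) implies not α) iff (((β implies β) implies (α implies β)) iff not ((β iff β) implies (α implies β)))) = 0 iff 0 = 3
(((((β iff (β iff β)) implies α) iff ((α iff β) iff α)) implies (((β iff (α implies β)) iff (α implies β)) iff ((β implies β) iff β))) implies ((((α iff β) iff β) iff (α implies (α iff α))) implies ((not (β iff β) iff (β implies β)) implies ((α iff (α implies β)) implies (α iff β))))) iff (not (((not β iff β) implies (α iff α)) iff (α iff ((α implies α) implies β))) iff ((((α implies α) implies α) implies not α) iff (((β implies β) implies (α implies β)) iff not ((β iff β) implies (α implies β))))) = 3 iff 3 = 3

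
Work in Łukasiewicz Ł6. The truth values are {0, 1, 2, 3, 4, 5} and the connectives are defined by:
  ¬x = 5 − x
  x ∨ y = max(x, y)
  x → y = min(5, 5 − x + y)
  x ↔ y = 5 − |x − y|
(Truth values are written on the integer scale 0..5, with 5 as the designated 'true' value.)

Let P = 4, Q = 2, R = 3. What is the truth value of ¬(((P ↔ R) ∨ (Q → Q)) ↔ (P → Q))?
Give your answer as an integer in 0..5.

P ↔ R = 4 ↔ 3 = 4
Q → Q = 2 → 2 = 5
(P ↔ R) ∨ (Q → Q) = 4 ∨ 5 = 5
P → Q = 4 → 2 = 3
((P ↔ R) ∨ (Q → Q)) ↔ (P → Q) = 5 ↔ 3 = 3
¬(((P ↔ R) ∨ (Q → Q)) ↔ (P → Q)) = ¬3 = 2

2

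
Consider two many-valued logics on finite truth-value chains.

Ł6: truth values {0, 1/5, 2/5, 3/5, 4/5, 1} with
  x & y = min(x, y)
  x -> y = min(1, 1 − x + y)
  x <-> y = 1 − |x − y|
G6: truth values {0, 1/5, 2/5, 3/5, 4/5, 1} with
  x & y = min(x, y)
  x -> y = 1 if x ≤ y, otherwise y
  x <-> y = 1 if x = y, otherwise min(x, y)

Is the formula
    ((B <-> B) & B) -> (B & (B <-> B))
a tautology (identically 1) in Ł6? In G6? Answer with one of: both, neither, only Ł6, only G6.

In Ł6: every assignment gives 1 — tautology.
In G6: every assignment gives 1 — tautology.

both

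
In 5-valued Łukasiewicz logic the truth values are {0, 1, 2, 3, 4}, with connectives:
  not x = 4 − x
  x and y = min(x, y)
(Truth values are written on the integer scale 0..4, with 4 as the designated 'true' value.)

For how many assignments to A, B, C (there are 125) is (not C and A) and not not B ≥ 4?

value 4: 1 assignment (counts)
value 3: 7 assignments
value 2: 19 assignments
value 1: 37 assignments
value 0: 61 assignments
So 1 of the 125 assignments meets the threshold.

1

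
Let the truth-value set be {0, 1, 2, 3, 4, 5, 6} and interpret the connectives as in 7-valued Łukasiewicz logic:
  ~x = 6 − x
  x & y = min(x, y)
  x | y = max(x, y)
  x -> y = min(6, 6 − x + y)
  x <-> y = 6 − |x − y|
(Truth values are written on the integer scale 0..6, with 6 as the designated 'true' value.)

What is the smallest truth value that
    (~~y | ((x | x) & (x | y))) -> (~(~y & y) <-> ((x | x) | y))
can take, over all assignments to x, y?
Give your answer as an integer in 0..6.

Take x = 6, y = 3:
~y = ~3 = 3
~~y = ~3 = 3
x | x = 6 | 6 = 6
x | y = 6 | 3 = 6
(x | x) & (x | y) = 6 & 6 = 6
~~y | ((x | x) & (x | y)) = 3 | 6 = 6
~y = ~3 = 3
~y & y = 3 & 3 = 3
~(~y & y) = ~3 = 3
x | x = 6 | 6 = 6
(x | x) | y = 6 | 3 = 6
~(~y & y) <-> ((x | x) | y) = 3 <-> 6 = 3
(~~y | ((x | x) & (x | y))) -> (~(~y & y) <-> ((x | x) | y)) = 6 -> 3 = 3
No assignment yields a value below 3, so this is the minimum.

3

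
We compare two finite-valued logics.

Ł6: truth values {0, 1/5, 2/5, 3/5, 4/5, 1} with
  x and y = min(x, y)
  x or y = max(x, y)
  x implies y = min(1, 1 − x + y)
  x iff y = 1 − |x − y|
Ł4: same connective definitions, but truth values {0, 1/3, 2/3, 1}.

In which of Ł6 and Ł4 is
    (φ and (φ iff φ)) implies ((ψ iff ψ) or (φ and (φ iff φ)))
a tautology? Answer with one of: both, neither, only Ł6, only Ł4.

In Ł6: every assignment gives 1 — tautology.
In Ł4: every assignment gives 1 — tautology.

both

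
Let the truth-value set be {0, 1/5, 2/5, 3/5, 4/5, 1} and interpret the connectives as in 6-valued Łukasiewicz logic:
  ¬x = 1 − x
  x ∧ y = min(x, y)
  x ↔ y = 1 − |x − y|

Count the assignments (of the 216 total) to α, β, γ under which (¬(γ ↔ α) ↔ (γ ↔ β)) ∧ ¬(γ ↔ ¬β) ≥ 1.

2

value 1: 2 assignments (counts)
value 4/5: 12 assignments
value 3/5: 30 assignments
value 2/5: 58 assignments
value 1/5: 72 assignments
value 0: 42 assignments
So 2 of the 216 assignments meet the threshold.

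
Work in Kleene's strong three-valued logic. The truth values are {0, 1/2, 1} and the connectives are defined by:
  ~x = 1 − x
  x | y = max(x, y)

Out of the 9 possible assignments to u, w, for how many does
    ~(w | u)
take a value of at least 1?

u = 0, w = 0 ↦ 1  ≥
u = 0, w = 1/2 ↦ 1/2  <
u = 0, w = 1 ↦ 0  <
u = 1/2, w = 0 ↦ 1/2  <
u = 1/2, w = 1/2 ↦ 1/2  <
u = 1/2, w = 1 ↦ 0  <
u = 1, w = 0 ↦ 0  <
u = 1, w = 1/2 ↦ 0  <
u = 1, w = 1 ↦ 0  <
So 1 of the 9 assignments meets the threshold.

1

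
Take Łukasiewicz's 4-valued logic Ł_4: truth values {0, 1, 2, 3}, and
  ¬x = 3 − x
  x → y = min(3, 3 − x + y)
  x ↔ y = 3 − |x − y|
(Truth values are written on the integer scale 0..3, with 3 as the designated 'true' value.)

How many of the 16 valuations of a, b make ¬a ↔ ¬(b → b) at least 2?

a = 0, b = 0 ↦ 0  <
a = 0, b = 1 ↦ 0  <
a = 0, b = 2 ↦ 0  <
a = 0, b = 3 ↦ 0  <
a = 1, b = 0 ↦ 1  <
a = 1, b = 1 ↦ 1  <
a = 1, b = 2 ↦ 1  <
a = 1, b = 3 ↦ 1  <
a = 2, b = 0 ↦ 2  ≥
a = 2, b = 1 ↦ 2  ≥
a = 2, b = 2 ↦ 2  ≥
a = 2, b = 3 ↦ 2  ≥
a = 3, b = 0 ↦ 3  ≥
a = 3, b = 1 ↦ 3  ≥
a = 3, b = 2 ↦ 3  ≥
a = 3, b = 3 ↦ 3  ≥
So 8 of the 16 assignments meet the threshold.

8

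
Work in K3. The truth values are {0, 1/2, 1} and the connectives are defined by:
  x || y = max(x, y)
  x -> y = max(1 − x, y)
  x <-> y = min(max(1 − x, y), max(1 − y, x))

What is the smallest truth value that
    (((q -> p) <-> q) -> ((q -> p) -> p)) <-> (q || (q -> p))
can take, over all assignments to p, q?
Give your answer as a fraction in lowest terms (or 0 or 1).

1/2

Take p = 0, q = 1/2:
q -> p = 1/2 -> 0 = 1/2
(q -> p) <-> q = 1/2 <-> 1/2 = 1/2
q -> p = 1/2 -> 0 = 1/2
(q -> p) -> p = 1/2 -> 0 = 1/2
((q -> p) <-> q) -> ((q -> p) -> p) = 1/2 -> 1/2 = 1/2
q -> p = 1/2 -> 0 = 1/2
q || (q -> p) = 1/2 || 1/2 = 1/2
(((q -> p) <-> q) -> ((q -> p) -> p)) <-> (q || (q -> p)) = 1/2 <-> 1/2 = 1/2
No assignment yields a value below 1/2, so this is the minimum.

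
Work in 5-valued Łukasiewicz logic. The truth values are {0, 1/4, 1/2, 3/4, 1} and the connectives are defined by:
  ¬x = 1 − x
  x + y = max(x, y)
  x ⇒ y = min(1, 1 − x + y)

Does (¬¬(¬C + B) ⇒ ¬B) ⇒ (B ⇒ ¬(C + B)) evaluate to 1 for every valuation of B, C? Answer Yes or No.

Counterexample: take B = 1/4, C = 1.
¬C = ¬1 = 0
¬C + B = 0 + 1/4 = 1/4
¬(¬C + B) = ¬1/4 = 3/4
¬¬(¬C + B) = ¬3/4 = 1/4
¬B = ¬1/4 = 3/4
¬¬(¬C + B) ⇒ ¬B = 1/4 ⇒ 3/4 = 1
C + B = 1 + 1/4 = 1
¬(C + B) = ¬1 = 0
B ⇒ ¬(C + B) = 1/4 ⇒ 0 = 3/4
(¬¬(¬C + B) ⇒ ¬B) ⇒ (B ⇒ ¬(C + B)) = 1 ⇒ 3/4 = 3/4
This gives 3/4 ≠ 1.

No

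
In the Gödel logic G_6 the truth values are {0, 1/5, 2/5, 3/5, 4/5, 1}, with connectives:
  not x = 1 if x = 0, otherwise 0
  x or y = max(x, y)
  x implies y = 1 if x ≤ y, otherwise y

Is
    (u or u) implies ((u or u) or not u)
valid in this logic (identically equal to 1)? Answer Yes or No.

Yes

u = 0 ↦ 1
u = 1/5 ↦ 1
u = 2/5 ↦ 1
u = 3/5 ↦ 1
u = 4/5 ↦ 1
u = 1 ↦ 1
Every assignment gives a value ≥ 1.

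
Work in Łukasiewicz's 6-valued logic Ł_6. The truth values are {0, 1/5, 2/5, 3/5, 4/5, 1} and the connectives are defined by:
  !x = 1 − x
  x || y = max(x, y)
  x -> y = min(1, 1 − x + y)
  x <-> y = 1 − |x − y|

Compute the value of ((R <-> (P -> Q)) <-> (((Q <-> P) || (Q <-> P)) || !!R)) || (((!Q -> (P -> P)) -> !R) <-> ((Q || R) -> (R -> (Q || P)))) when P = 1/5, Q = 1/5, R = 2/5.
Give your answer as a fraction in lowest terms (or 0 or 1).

P -> Q = 1/5 -> 1/5 = 1
R <-> (P -> Q) = 2/5 <-> 1 = 2/5
Q <-> P = 1/5 <-> 1/5 = 1
Q <-> P = 1/5 <-> 1/5 = 1
(Q <-> P) || (Q <-> P) = 1 || 1 = 1
!R = !2/5 = 3/5
!!R = !3/5 = 2/5
((Q <-> P) || (Q <-> P)) || !!R = 1 || 2/5 = 1
(R <-> (P -> Q)) <-> (((Q <-> P) || (Q <-> P)) || !!R) = 2/5 <-> 1 = 2/5
!Q = !1/5 = 4/5
P -> P = 1/5 -> 1/5 = 1
!Q -> (P -> P) = 4/5 -> 1 = 1
!R = !2/5 = 3/5
(!Q -> (P -> P)) -> !R = 1 -> 3/5 = 3/5
Q || R = 1/5 || 2/5 = 2/5
Q || P = 1/5 || 1/5 = 1/5
R -> (Q || P) = 2/5 -> 1/5 = 4/5
(Q || R) -> (R -> (Q || P)) = 2/5 -> 4/5 = 1
((!Q -> (P -> P)) -> !R) <-> ((Q || R) -> (R -> (Q || P))) = 3/5 <-> 1 = 3/5
((R <-> (P -> Q)) <-> (((Q <-> P) || (Q <-> P)) || !!R)) || (((!Q -> (P -> P)) -> !R) <-> ((Q || R) -> (R -> (Q || P)))) = 2/5 || 3/5 = 3/5

3/5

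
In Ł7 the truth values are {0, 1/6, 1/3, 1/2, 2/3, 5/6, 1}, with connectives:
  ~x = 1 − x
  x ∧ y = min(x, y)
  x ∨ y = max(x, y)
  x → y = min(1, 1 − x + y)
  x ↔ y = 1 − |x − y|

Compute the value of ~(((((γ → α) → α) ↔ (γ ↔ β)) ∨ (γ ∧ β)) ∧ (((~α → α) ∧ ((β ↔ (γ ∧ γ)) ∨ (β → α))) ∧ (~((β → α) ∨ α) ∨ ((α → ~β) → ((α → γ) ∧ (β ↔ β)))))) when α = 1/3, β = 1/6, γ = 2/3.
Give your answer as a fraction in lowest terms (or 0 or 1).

1/3

γ → α = 2/3 → 1/3 = 2/3
(γ → α) → α = 2/3 → 1/3 = 2/3
γ ↔ β = 2/3 ↔ 1/6 = 1/2
((γ → α) → α) ↔ (γ ↔ β) = 2/3 ↔ 1/2 = 5/6
γ ∧ β = 2/3 ∧ 1/6 = 1/6
(((γ → α) → α) ↔ (γ ↔ β)) ∨ (γ ∧ β) = 5/6 ∨ 1/6 = 5/6
~α = ~1/3 = 2/3
~α → α = 2/3 → 1/3 = 2/3
γ ∧ γ = 2/3 ∧ 2/3 = 2/3
β ↔ (γ ∧ γ) = 1/6 ↔ 2/3 = 1/2
β → α = 1/6 → 1/3 = 1
(β ↔ (γ ∧ γ)) ∨ (β → α) = 1/2 ∨ 1 = 1
(~α → α) ∧ ((β ↔ (γ ∧ γ)) ∨ (β → α)) = 2/3 ∧ 1 = 2/3
β → α = 1/6 → 1/3 = 1
(β → α) ∨ α = 1 ∨ 1/3 = 1
~((β → α) ∨ α) = ~1 = 0
~β = ~1/6 = 5/6
α → ~β = 1/3 → 5/6 = 1
α → γ = 1/3 → 2/3 = 1
β ↔ β = 1/6 ↔ 1/6 = 1
(α → γ) ∧ (β ↔ β) = 1 ∧ 1 = 1
(α → ~β) → ((α → γ) ∧ (β ↔ β)) = 1 → 1 = 1
~((β → α) ∨ α) ∨ ((α → ~β) → ((α → γ) ∧ (β ↔ β))) = 0 ∨ 1 = 1
((~α → α) ∧ ((β ↔ (γ ∧ γ)) ∨ (β → α))) ∧ (~((β → α) ∨ α) ∨ ((α → ~β) → ((α → γ) ∧ (β ↔ β)))) = 2/3 ∧ 1 = 2/3
((((γ → α) → α) ↔ (γ ↔ β)) ∨ (γ ∧ β)) ∧ (((~α → α) ∧ ((β ↔ (γ ∧ γ)) ∨ (β → α))) ∧ (~((β → α) ∨ α) ∨ ((α → ~β) → ((α → γ) ∧ (β ↔ β))))) = 5/6 ∧ 2/3 = 2/3
~(((((γ → α) → α) ↔ (γ ↔ β)) ∨ (γ ∧ β)) ∧ (((~α → α) ∧ ((β ↔ (γ ∧ γ)) ∨ (β → α))) ∧ (~((β → α) ∨ α) ∨ ((α → ~β) → ((α → γ) ∧ (β ↔ β)))))) = ~2/3 = 1/3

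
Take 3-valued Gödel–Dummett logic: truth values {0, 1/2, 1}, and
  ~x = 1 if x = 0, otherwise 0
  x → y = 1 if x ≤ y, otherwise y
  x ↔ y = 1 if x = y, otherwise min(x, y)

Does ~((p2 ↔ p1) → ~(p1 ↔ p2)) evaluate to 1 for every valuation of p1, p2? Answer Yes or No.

Counterexample: take p1 = 0, p2 = 1/2.
p2 ↔ p1 = 1/2 ↔ 0 = 0
p1 ↔ p2 = 0 ↔ 1/2 = 0
~(p1 ↔ p2) = ~0 = 1
(p2 ↔ p1) → ~(p1 ↔ p2) = 0 → 1 = 1
~((p2 ↔ p1) → ~(p1 ↔ p2)) = ~1 = 0
This gives 0 ≠ 1.

No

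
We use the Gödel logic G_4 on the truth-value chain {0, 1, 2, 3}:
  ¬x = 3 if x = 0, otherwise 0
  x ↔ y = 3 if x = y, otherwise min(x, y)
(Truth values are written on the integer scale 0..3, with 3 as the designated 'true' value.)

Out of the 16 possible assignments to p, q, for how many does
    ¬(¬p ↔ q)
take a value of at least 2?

10

p = 0, q = 0 ↦ 3  ≥
p = 0, q = 1 ↦ 0  <
p = 0, q = 2 ↦ 0  <
p = 0, q = 3 ↦ 0  <
p = 1, q = 0 ↦ 0  <
p = 1, q = 1 ↦ 3  ≥
p = 1, q = 2 ↦ 3  ≥
p = 1, q = 3 ↦ 3  ≥
p = 2, q = 0 ↦ 0  <
p = 2, q = 1 ↦ 3  ≥
p = 2, q = 2 ↦ 3  ≥
p = 2, q = 3 ↦ 3  ≥
p = 3, q = 0 ↦ 0  <
p = 3, q = 1 ↦ 3  ≥
p = 3, q = 2 ↦ 3  ≥
p = 3, q = 3 ↦ 3  ≥
So 10 of the 16 assignments meet the threshold.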